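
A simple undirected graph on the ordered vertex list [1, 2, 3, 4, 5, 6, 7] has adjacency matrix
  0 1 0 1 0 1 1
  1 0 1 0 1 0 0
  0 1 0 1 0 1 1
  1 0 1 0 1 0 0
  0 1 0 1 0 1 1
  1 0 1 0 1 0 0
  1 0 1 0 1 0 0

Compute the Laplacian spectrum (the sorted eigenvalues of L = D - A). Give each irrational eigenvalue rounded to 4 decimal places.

Reading degrees in the order [1, 2, 3, 4, 5, 6, 7] gives [4, 3, 4, 3, 4, 3, 3]; set D = diag(4, 3, 4, 3, 4, 3, 3) and form L = D - A. L is symmetric positive semidefinite, so every eigenvalue is real and nonnegative. By the matrix-tree theorem the graph has (1/7) * product of the nonzero eigenvalues = 432 spanning trees.

[0, 3, 3, 3, 4, 4, 7]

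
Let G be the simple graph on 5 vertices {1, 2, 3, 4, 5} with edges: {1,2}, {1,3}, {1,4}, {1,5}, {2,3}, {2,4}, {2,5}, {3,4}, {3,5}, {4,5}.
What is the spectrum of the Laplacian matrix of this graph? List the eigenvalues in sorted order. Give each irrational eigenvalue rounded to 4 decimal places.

Each diagonal entry of L is the vertex degree and each off-diagonal entry is -1 where an edge is present, 0 otherwise; in the order [1, 2, 3, 4, 5] the diagonal is [4, 4, 4, 4, 4]. L is symmetric positive semidefinite, so every eigenvalue is real and nonnegative.

[0, 5, 5, 5, 5]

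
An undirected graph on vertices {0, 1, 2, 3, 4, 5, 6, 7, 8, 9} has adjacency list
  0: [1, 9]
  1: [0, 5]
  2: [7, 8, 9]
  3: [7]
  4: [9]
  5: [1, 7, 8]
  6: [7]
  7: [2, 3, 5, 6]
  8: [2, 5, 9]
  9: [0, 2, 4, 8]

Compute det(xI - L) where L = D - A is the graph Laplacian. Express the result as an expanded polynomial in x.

With the vertex order [0, 1, 2, 3, 4, 5, 6, 7, 8, 9], the degrees are [2, 2, 3, 1, 1, 3, 1, 4, 3, 4], giving D = diag(2, 2, 3, 1, 1, 3, 1, 4, 3, 4) and L = D - A. Computing det(xI - L) by cofactor expansion (or equivalently via sum-over-permutations) gives x^10 - 24x^9 + 241x^8 - 1320x^7 + 4316x^6 - 8680x^5 + 10682x^4 - 7728x^3 + 2972x^2 - 460x. Since p(0) = det(-L) = 0, x divides p(x). There is one zero in the spectrum, matching the 1 component.

x^10 - 24x^9 + 241x^8 - 1320x^7 + 4316x^6 - 8680x^5 + 10682x^4 - 7728x^3 + 2972x^2 - 460x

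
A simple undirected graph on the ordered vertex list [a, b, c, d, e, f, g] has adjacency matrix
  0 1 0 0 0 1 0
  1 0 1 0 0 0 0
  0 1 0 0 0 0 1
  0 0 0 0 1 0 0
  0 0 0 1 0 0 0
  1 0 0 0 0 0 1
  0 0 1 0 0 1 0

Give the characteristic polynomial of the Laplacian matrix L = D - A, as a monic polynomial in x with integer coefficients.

x^7 - 12x^6 + 55x^5 - 120x^4 + 125x^3 - 50x^2

Reading degrees in the order [a, b, c, d, e, f, g] gives [2, 2, 2, 1, 1, 2, 2]; set D = diag(2, 2, 2, 1, 1, 2, 2) and form L = D - A. Computing det(xI - L) by cofactor expansion (or equivalently via sum-over-permutations) gives x^7 - 12x^6 + 55x^5 - 120x^4 + 125x^3 - 50x^2. Since p(0) = det(-L) = 0, x divides p(x).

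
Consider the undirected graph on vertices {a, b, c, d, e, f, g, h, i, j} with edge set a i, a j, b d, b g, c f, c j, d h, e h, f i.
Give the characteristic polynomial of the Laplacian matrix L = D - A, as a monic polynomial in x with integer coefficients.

Each diagonal entry of L is the vertex degree and each off-diagonal entry is -1 where an edge is present, 0 otherwise; in the order [a, b, c, d, e, f, g, h, i, j] the diagonal is [2, 2, 2, 2, 1, 2, 1, 2, 2, 2]. Computing det(xI - L) by cofactor expansion (or equivalently via sum-over-permutations) gives x^10 - 18x^9 + 136x^8 - 560x^7 + 1365x^6 - 2000x^5 + 1700x^4 - 750x^3 + 125x^2. The constant term is 0 because L is singular (the all-ones vector lies in its kernel). The eigenvalues sum to 18, which equals trace(L) = 2|E|. There are 2 zeros in the spectrum, matching the 2 components.

x^10 - 18x^9 + 136x^8 - 560x^7 + 1365x^6 - 2000x^5 + 1700x^4 - 750x^3 + 125x^2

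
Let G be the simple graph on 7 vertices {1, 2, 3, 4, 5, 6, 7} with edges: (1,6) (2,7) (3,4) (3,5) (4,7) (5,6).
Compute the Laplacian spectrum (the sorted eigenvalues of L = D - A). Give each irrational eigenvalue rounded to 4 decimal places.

Reading degrees in the order [1, 2, 3, 4, 5, 6, 7] gives [1, 1, 2, 2, 2, 2, 2]; set D = diag(1, 1, 2, 2, 2, 2, 2) and form L = D - A. Diagonalising L (or applying a numerical eigensolver to the 7x7 matrix) gives the spectrum above. The eigenvalues sum to 12, which equals trace(L) = 2|E|.

[0, 0.1981, 0.7530, 1.5550, 2.4450, 3.2470, 3.8019]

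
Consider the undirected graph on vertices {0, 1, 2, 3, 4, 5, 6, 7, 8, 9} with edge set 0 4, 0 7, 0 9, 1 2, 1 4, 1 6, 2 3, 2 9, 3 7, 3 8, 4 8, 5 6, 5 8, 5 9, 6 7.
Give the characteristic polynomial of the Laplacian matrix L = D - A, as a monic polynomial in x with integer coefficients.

x^10 - 30x^9 + 390x^8 - 2880x^7 + 13305x^6 - 39882x^5 + 77640x^4 - 94800x^3 + 66000x^2 - 20000x

Each diagonal entry of L is the vertex degree and each off-diagonal entry is -1 where an edge is present, 0 otherwise; in the order [0, 1, 2, 3, 4, 5, 6, 7, 8, 9] the diagonal is [3, 3, 3, 3, 3, 3, 3, 3, 3, 3]. L has integer entries, so p(x) = det(xI - L) has integer coefficients. Expanding the determinant yields x^10 - 30x^9 + 390x^8 - 2880x^7 + 13305x^6 - 39882x^5 + 77640x^4 - 94800x^3 + 66000x^2 - 20000x. Since p(0) = det(-L) = 0, x divides p(x). There is one zero in the spectrum, matching the 1 component.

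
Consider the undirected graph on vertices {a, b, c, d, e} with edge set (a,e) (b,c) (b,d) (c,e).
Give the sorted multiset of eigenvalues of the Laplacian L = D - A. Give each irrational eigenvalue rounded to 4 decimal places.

With the vertex order [a, b, c, d, e], the degrees are [1, 2, 2, 1, 2], giving D = diag(1, 2, 2, 1, 2) and L = D - A. The multiplicity of 0 as a Laplacian eigenvalue equals the number of connected components. The single zero eigenvalue shows the graph is connected. There is one zero in the spectrum, matching the 1 component. The largest eigenvalue, 3.6180, is at most the vertex count 5.

[0, 0.3820, 1.3820, 2.6180, 3.6180]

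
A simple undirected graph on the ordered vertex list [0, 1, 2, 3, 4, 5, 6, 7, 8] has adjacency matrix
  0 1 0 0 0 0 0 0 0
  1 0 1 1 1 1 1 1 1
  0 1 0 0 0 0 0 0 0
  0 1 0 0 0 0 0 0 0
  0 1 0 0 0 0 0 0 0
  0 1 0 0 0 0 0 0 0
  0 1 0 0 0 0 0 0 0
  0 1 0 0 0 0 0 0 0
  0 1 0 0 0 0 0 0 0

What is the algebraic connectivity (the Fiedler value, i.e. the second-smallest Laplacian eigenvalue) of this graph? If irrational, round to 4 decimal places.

1

With the vertex order [0, 1, 2, 3, 4, 5, 6, 7, 8], the degrees are [1, 8, 1, 1, 1, 1, 1, 1, 1], giving D = diag(1, 8, 1, 1, 1, 1, 1, 1, 1) and L = D - A. Computing the eigenvalues of L and sorting gives [0, 1, 1, 1, 1, 1, 1, 1, 9]. The Fiedler value lambda_2 = 1 is strictly positive, so the graph is connected.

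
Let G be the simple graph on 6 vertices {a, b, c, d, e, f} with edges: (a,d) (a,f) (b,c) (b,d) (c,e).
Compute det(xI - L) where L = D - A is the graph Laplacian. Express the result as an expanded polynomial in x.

Reading degrees in the order [a, b, c, d, e, f] gives [2, 2, 2, 2, 1, 1]; set D = diag(2, 2, 2, 2, 1, 1) and form L = D - A. L has integer entries, so p(x) = det(xI - L) has integer coefficients. Expanding the determinant yields x^6 - 10x^5 + 36x^4 - 56x^3 + 35x^2 - 6x. The coefficient of x^5 equals -trace(L) = -10, matching the sum of degrees. The eigenvalues sum to 10, which equals trace(L) = 2|E|.

x^6 - 10x^5 + 36x^4 - 56x^3 + 35x^2 - 6x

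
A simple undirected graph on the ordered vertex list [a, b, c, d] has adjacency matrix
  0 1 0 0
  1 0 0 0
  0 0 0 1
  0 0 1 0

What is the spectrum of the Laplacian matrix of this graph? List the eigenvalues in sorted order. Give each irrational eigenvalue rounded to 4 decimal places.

[0, 0, 2, 2]

With the vertex order [a, b, c, d], the degrees are [1, 1, 1, 1], giving D = diag(1, 1, 1, 1) and L = D - A. L is symmetric positive semidefinite, so every eigenvalue is real and nonnegative. The 2 zero eigenvalues correspond to the 2 connected components. The eigenvalues sum to 4, which equals trace(L) = 2|E|.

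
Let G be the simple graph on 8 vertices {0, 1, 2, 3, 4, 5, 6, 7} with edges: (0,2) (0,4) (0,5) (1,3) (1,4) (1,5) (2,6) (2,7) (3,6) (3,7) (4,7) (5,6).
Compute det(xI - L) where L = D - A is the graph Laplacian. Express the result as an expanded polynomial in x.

x^8 - 24x^7 + 240x^6 - 1296x^5 + 4080x^4 - 7488x^3 + 7424x^2 - 3072x

With the vertex order [0, 1, 2, 3, 4, 5, 6, 7], the degrees are [3, 3, 3, 3, 3, 3, 3, 3], giving D = diag(3, 3, 3, 3, 3, 3, 3, 3) and L = D - A. Computing det(xI - L) by cofactor expansion (or equivalently via sum-over-permutations) gives x^8 - 24x^7 + 240x^6 - 1296x^5 + 4080x^4 - 7488x^3 + 7424x^2 - 3072x. The coefficient of x^7 equals -trace(L) = -24, matching the sum of degrees. The largest eigenvalue, 6, is at most the vertex count 8.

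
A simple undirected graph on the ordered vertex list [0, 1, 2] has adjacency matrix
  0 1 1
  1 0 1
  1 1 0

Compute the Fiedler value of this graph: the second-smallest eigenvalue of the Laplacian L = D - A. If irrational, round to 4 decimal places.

3

Reading degrees in the order [0, 1, 2] gives [2, 2, 2]; set D = diag(2, 2, 2) and form L = D - A. Computing the eigenvalues of L and sorting gives [0, 3, 3]. The Fiedler value lambda_2 = 3 is strictly positive, so the graph is connected. The largest eigenvalue, 3, is at most the vertex count 3.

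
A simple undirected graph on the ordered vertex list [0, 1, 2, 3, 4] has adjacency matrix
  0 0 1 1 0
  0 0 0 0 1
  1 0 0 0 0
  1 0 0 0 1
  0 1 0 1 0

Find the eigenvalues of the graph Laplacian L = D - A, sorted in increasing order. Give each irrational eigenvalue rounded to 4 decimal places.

Reading degrees in the order [0, 1, 2, 3, 4] gives [2, 1, 1, 2, 2]; set D = diag(2, 1, 1, 2, 2) and form L = D - A. L is symmetric positive semidefinite, so every eigenvalue is real and nonnegative. The single zero eigenvalue shows the graph is connected. The largest eigenvalue, 3.6180, is at most the vertex count 5.

[0, 0.3820, 1.3820, 2.6180, 3.6180]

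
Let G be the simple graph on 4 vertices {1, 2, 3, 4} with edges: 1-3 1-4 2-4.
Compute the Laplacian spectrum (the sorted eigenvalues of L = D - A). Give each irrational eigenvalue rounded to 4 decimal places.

Each diagonal entry of L is the vertex degree and each off-diagonal entry is -1 where an edge is present, 0 otherwise; in the order [1, 2, 3, 4] the diagonal is [2, 1, 1, 2]. L is symmetric positive semidefinite, so every eigenvalue is real and nonnegative. The single zero eigenvalue shows the graph is connected. The eigenvalues sum to 6, which equals trace(L) = 2|E|.

[0, 0.5858, 2, 3.4142]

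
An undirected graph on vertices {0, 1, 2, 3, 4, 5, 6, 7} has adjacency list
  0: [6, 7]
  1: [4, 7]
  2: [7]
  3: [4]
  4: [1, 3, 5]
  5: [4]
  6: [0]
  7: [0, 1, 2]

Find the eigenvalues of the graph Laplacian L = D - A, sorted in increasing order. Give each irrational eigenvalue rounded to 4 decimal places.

Each diagonal entry of L is the vertex degree and each off-diagonal entry is -1 where an edge is present, 0 otherwise; in the order [0, 1, 2, 3, 4, 5, 6, 7] the diagonal is [2, 2, 1, 1, 3, 1, 1, 3]. Since every row of L sums to 0, the all-ones vector is in the kernel and 0 is an eigenvalue.

[0, 0.2137, 0.6177, 1, 1.4977, 2.3537, 3.8408, 4.4763]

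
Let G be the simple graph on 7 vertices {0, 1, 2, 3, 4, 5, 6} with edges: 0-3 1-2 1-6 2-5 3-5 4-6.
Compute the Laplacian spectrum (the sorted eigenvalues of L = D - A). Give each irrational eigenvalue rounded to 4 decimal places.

Reading degrees in the order [0, 1, 2, 3, 4, 5, 6] gives [1, 2, 2, 2, 1, 2, 2]; set D = diag(1, 2, 2, 2, 1, 2, 2) and form L = D - A. L is symmetric positive semidefinite, so every eigenvalue is real and nonnegative. The single zero eigenvalue shows the graph is connected. There is one zero in the spectrum, matching the 1 component.

[0, 0.1981, 0.7530, 1.5550, 2.4450, 3.2470, 3.8019]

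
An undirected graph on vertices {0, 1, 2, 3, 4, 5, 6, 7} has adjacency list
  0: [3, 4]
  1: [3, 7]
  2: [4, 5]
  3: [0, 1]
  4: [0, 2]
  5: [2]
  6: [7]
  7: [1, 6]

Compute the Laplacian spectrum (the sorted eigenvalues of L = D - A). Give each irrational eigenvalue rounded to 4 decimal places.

[0, 0.1522, 0.5858, 1.2346, 2, 2.7654, 3.4142, 3.8478]

With the vertex order [0, 1, 2, 3, 4, 5, 6, 7], the degrees are [2, 2, 2, 2, 2, 1, 1, 2], giving D = diag(2, 2, 2, 2, 2, 1, 1, 2) and L = D - A. Diagonalising L (or applying a numerical eigensolver to the 8x8 matrix) gives the spectrum above. The single zero eigenvalue shows the graph is connected. There is one zero in the spectrum, matching the 1 component.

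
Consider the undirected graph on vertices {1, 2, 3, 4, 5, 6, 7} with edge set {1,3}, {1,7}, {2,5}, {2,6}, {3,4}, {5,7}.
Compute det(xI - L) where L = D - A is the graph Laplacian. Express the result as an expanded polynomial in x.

Each diagonal entry of L is the vertex degree and each off-diagonal entry is -1 where an edge is present, 0 otherwise; in the order [1, 2, 3, 4, 5, 6, 7] the diagonal is [2, 2, 2, 1, 2, 1, 2]. Computing det(xI - L) by cofactor expansion (or equivalently via sum-over-permutations) gives x^7 - 12x^6 + 55x^5 - 120x^4 + 126x^3 - 56x^2 + 7x. The coefficient of x^6 equals -trace(L) = -12, matching the sum of degrees. The largest eigenvalue, 3.8019, is at most the vertex count 7.

x^7 - 12x^6 + 55x^5 - 120x^4 + 126x^3 - 56x^2 + 7x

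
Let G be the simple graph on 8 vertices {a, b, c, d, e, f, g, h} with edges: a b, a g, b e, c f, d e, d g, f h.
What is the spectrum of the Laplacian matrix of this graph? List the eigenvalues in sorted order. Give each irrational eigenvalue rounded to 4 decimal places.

Each diagonal entry of L is the vertex degree and each off-diagonal entry is -1 where an edge is present, 0 otherwise; in the order [a, b, c, d, e, f, g, h] the diagonal is [2, 2, 1, 2, 2, 2, 2, 1]. Diagonalising L (or applying a numerical eigensolver to the 8x8 matrix) gives the spectrum above. The 2 zero eigenvalues correspond to the 2 connected components. The largest eigenvalue, 3.6180, is at most the vertex count 8. There are 2 zeros in the spectrum, matching the 2 components.

[0, 0, 1, 1.3820, 1.3820, 3, 3.6180, 3.6180]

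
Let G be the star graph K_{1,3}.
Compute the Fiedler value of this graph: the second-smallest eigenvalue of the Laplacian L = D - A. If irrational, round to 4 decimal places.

The graph has 4 vertices and degree multiset [3, 1, 1, 1]; D is the diagonal matrix of degrees and L = D - A. The sorted Laplacian eigenvalues are [0, 1, 1, 4]; the algebraic connectivity is the second entry, 1. The eigenvalues sum to 6, which equals trace(L) = 2|E|. By the matrix-tree theorem the graph has (1/4) * product of the nonzero eigenvalues = 1 spanning tree.

1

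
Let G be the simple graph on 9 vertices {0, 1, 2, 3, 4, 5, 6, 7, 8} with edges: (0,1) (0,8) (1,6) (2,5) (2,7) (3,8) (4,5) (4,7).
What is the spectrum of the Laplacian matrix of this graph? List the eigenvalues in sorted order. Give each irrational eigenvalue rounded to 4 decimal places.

[0, 0, 0.3820, 1.3820, 2, 2, 2.6180, 3.6180, 4]

Reading degrees in the order [0, 1, 2, 3, 4, 5, 6, 7, 8] gives [2, 2, 2, 1, 2, 2, 1, 2, 2]; set D = diag(2, 2, 2, 1, 2, 2, 1, 2, 2) and form L = D - A. Since every row of L sums to 0, the all-ones vector is in the kernel and 0 is an eigenvalue. The 2 zero eigenvalues correspond to the 2 connected components.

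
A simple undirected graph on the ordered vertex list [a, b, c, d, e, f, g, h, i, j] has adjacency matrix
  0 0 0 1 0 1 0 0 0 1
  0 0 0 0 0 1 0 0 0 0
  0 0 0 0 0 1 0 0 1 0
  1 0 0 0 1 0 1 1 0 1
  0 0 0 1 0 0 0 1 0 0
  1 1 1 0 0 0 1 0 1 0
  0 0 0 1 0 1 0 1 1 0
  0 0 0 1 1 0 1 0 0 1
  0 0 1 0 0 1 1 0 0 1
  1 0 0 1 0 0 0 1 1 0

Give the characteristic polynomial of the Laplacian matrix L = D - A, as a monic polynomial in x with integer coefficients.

With the vertex order [a, b, c, d, e, f, g, h, i, j], the degrees are [3, 1, 2, 5, 2, 5, 4, 4, 4, 4], giving D = diag(3, 1, 2, 5, 2, 5, 4, 4, 4, 4) and L = D - A. L has integer entries, so p(x) = det(xI - L) has integer coefficients. Expanding the determinant yields x^10 - 34x^9 + 495x^8 - 4032x^7 + 20141x^6 - 63566x^5 + 125722x^4 - 148746x^3 + 94359x^2 - 24120x. Since p(0) = det(-L) = 0, x divides p(x). There is one zero in the spectrum, matching the 1 component.

x^10 - 34x^9 + 495x^8 - 4032x^7 + 20141x^6 - 63566x^5 + 125722x^4 - 148746x^3 + 94359x^2 - 24120x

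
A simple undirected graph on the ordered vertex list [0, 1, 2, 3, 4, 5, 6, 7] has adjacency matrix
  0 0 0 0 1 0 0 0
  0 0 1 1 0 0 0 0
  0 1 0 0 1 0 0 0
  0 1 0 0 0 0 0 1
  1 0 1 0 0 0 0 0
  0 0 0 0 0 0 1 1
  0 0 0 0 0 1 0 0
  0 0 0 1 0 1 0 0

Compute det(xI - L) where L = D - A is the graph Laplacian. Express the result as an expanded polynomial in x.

Each diagonal entry of L is the vertex degree and each off-diagonal entry is -1 where an edge is present, 0 otherwise; in the order [0, 1, 2, 3, 4, 5, 6, 7] the diagonal is [1, 2, 2, 2, 2, 2, 1, 2]. Computing det(xI - L) by cofactor expansion (or equivalently via sum-over-permutations) gives x^8 - 14x^7 + 78x^6 - 220x^5 + 330x^4 - 252x^3 + 84x^2 - 8x. Since p(0) = det(-L) = 0, x divides p(x).

x^8 - 14x^7 + 78x^6 - 220x^5 + 330x^4 - 252x^3 + 84x^2 - 8x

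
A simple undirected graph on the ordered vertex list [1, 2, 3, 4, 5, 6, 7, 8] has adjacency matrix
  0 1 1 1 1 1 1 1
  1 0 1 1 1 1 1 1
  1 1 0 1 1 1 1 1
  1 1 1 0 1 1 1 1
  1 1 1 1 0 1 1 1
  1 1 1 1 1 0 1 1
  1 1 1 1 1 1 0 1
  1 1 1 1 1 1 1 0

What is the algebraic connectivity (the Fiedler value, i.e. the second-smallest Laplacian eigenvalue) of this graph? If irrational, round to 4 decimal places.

8

Each diagonal entry of L is the vertex degree and each off-diagonal entry is -1 where an edge is present, 0 otherwise; in the order [1, 2, 3, 4, 5, 6, 7, 8] the diagonal is [7, 7, 7, 7, 7, 7, 7, 7]. The smallest Laplacian eigenvalue is always 0. The next one, lambda_2 = 8, measures how hard the graph is to disconnect: larger values mean better connectivity. There is one zero in the spectrum, matching the 1 component. By the matrix-tree theorem the graph has (1/8) * product of the nonzero eigenvalues = 262144 spanning trees.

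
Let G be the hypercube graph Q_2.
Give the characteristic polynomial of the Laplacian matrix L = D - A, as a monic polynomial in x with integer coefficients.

The graph has 4 vertices and degree multiset [2, 2, 2, 2]; D is the diagonal matrix of degrees and L = D - A. L has integer entries, so p(x) = det(xI - L) has integer coefficients. Expanding the determinant yields x^4 - 8x^3 + 20x^2 - 16x. The coefficient of x^3 equals -trace(L) = -8, matching the sum of degrees. The largest eigenvalue, 4, is at most the vertex count 4.

x^4 - 8x^3 + 20x^2 - 16x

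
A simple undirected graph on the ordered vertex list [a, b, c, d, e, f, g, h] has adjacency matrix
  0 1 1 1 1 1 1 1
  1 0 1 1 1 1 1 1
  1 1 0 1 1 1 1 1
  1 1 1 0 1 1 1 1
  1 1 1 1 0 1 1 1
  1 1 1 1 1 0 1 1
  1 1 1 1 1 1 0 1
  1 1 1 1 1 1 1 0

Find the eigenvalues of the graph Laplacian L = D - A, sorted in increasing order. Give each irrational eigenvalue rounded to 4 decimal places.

With the vertex order [a, b, c, d, e, f, g, h], the degrees are [7, 7, 7, 7, 7, 7, 7, 7], giving D = diag(7, 7, 7, 7, 7, 7, 7, 7) and L = D - A. L is symmetric positive semidefinite, so every eigenvalue is real and nonnegative. The single zero eigenvalue shows the graph is connected. The eigenvalues sum to 56, which equals trace(L) = 2|E|.

[0, 8, 8, 8, 8, 8, 8, 8]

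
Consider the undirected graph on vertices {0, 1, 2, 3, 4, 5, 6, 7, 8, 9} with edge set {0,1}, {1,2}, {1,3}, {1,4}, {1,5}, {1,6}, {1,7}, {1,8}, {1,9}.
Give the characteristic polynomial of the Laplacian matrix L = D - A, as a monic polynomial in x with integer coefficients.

x^10 - 18x^9 + 108x^8 - 336x^7 + 630x^6 - 756x^5 + 588x^4 - 288x^3 + 81x^2 - 10x

With the vertex order [0, 1, 2, 3, 4, 5, 6, 7, 8, 9], the degrees are [1, 9, 1, 1, 1, 1, 1, 1, 1, 1], giving D = diag(1, 9, 1, 1, 1, 1, 1, 1, 1, 1) and L = D - A. Computing det(xI - L) by cofactor expansion (or equivalently via sum-over-permutations) gives x^10 - 18x^9 + 108x^8 - 336x^7 + 630x^6 - 756x^5 + 588x^4 - 288x^3 + 81x^2 - 10x. The coefficient of x^9 equals -trace(L) = -18, matching the sum of degrees. By the matrix-tree theorem the graph has (1/10) * product of the nonzero eigenvalues = 1 spanning tree. There is one zero in the spectrum, matching the 1 component.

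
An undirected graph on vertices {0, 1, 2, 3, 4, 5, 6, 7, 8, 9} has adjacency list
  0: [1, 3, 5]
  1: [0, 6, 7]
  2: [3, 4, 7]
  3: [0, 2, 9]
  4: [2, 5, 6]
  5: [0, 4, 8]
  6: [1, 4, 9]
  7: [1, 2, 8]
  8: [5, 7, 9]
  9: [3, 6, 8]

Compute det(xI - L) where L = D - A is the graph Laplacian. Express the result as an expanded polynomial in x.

x^10 - 30x^9 + 390x^8 - 2880x^7 + 13305x^6 - 39882x^5 + 77640x^4 - 94800x^3 + 66000x^2 - 20000x

Reading degrees in the order [0, 1, 2, 3, 4, 5, 6, 7, 8, 9] gives [3, 3, 3, 3, 3, 3, 3, 3, 3, 3]; set D = diag(3, 3, 3, 3, 3, 3, 3, 3, 3, 3) and form L = D - A. The eigenvalues of L are [0, 2, 2, 2, 2, 2, 5, 5, 5, 5]; the characteristic polynomial is the product of (x - lambda_i), which multiplies out to x^10 - 30x^9 + 390x^8 - 2880x^7 + 13305x^6 - 39882x^5 + 77640x^4 - 94800x^3 + 66000x^2 - 20000x. The coefficient of x^9 equals -trace(L) = -30, matching the sum of degrees. The eigenvalues sum to 30, which equals trace(L) = 2|E|.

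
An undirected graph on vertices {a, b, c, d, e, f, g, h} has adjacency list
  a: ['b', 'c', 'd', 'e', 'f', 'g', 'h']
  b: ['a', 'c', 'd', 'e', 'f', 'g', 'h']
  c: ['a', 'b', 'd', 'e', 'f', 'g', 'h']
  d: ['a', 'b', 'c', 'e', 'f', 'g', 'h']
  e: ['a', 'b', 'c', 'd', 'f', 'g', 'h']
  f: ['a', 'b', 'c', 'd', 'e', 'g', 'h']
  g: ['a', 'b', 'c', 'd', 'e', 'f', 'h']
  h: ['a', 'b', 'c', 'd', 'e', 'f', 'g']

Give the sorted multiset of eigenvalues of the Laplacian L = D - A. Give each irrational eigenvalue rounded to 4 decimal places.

[0, 8, 8, 8, 8, 8, 8, 8]

With the vertex order [a, b, c, d, e, f, g, h], the degrees are [7, 7, 7, 7, 7, 7, 7, 7], giving D = diag(7, 7, 7, 7, 7, 7, 7, 7) and L = D - A. The multiplicity of 0 as a Laplacian eigenvalue equals the number of connected components. The single zero eigenvalue shows the graph is connected.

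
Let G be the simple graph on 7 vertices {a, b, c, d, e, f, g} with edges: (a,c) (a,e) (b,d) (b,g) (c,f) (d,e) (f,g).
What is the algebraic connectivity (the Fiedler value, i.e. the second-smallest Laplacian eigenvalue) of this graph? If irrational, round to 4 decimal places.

Each diagonal entry of L is the vertex degree and each off-diagonal entry is -1 where an edge is present, 0 otherwise; in the order [a, b, c, d, e, f, g] the diagonal is [2, 2, 2, 2, 2, 2, 2]. The sorted Laplacian eigenvalues are [0, 0.7530, 0.7530, 2.4450, 2.4450, 3.8019, 3.8019]; the algebraic connectivity is the second entry, 0.7530. By the matrix-tree theorem the graph has (1/7) * product of the nonzero eigenvalues = 7 spanning trees. The largest eigenvalue, 3.8019, is at most the vertex count 7.

0.7530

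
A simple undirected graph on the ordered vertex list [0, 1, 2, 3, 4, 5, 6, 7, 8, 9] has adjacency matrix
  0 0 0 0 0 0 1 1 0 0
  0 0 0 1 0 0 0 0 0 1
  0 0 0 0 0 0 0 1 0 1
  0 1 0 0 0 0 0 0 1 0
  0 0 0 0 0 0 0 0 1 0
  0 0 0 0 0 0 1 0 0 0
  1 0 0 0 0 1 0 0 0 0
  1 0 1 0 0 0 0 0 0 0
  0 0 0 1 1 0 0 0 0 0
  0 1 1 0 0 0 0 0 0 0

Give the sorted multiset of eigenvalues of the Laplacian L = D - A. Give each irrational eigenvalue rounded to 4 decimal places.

With the vertex order [0, 1, 2, 3, 4, 5, 6, 7, 8, 9], the degrees are [2, 2, 2, 2, 1, 1, 2, 2, 2, 2], giving D = diag(2, 2, 2, 2, 1, 1, 2, 2, 2, 2) and L = D - A. Diagonalising L (or applying a numerical eigensolver to the 10x10 matrix) gives the spectrum above. The largest eigenvalue, 3.9021, is at most the vertex count 10. There is one zero in the spectrum, matching the 1 component.

[0, 0.0979, 0.3820, 0.8244, 1.3820, 2, 2.6180, 3.1756, 3.6180, 3.9021]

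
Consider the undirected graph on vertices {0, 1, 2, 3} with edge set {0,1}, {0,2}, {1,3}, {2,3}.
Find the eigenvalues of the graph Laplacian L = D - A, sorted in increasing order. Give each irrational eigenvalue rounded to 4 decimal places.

Reading degrees in the order [0, 1, 2, 3] gives [2, 2, 2, 2]; set D = diag(2, 2, 2, 2) and form L = D - A. Diagonalising L (or applying a numerical eigensolver to the 4x4 matrix) gives the spectrum above. The largest eigenvalue, 4, is at most the vertex count 4. There is one zero in the spectrum, matching the 1 component.

[0, 2, 2, 4]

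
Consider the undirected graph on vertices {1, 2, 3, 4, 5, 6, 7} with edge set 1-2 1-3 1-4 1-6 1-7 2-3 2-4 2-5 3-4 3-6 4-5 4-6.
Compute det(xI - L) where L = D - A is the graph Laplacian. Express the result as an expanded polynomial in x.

Reading degrees in the order [1, 2, 3, 4, 5, 6, 7] gives [5, 4, 4, 5, 2, 3, 1]; set D = diag(5, 4, 4, 5, 2, 3, 1) and form L = D - A. L has integer entries, so p(x) = det(xI - L) has integer coefficients. Expanding the determinant yields x^7 - 24x^6 + 228x^5 - 1082x^4 + 2651x^3 - 3090x^2 + 1295x. Since p(0) = det(-L) = 0, x divides p(x). By the matrix-tree theorem the graph has (1/7) * product of the nonzero eigenvalues = 185 spanning trees.

x^7 - 24x^6 + 228x^5 - 1082x^4 + 2651x^3 - 3090x^2 + 1295x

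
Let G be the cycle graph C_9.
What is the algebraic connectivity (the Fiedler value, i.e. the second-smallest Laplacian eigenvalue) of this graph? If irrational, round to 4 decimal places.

The graph has 9 vertices and degree multiset [2, 2, 2, 2, 2, 2, 2, 2, 2]; D is the diagonal matrix of degrees and L = D - A. The sorted Laplacian eigenvalues are [0, 0.4679, 0.4679, 1.6527, 1.6527, 3, 3, 3.8794, 3.8794]; the algebraic connectivity is the second entry, 0.4679. The eigenvalues sum to 18, which equals trace(L) = 2|E|.

0.4679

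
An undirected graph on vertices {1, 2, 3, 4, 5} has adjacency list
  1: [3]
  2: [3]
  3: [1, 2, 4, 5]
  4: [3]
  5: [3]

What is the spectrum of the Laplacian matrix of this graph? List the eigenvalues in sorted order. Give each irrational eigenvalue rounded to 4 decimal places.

[0, 1, 1, 1, 5]

Reading degrees in the order [1, 2, 3, 4, 5] gives [1, 1, 4, 1, 1]; set D = diag(1, 1, 4, 1, 1) and form L = D - A. Diagonalising L (or applying a numerical eigensolver to the 5x5 matrix) gives the spectrum above.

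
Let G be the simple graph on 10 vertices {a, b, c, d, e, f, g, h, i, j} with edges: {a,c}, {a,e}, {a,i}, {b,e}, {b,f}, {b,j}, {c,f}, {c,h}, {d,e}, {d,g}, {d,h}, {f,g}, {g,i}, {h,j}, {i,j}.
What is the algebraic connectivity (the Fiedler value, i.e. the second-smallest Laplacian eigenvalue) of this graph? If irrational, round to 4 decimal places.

With the vertex order [a, b, c, d, e, f, g, h, i, j], the degrees are [3, 3, 3, 3, 3, 3, 3, 3, 3, 3], giving D = diag(3, 3, 3, 3, 3, 3, 3, 3, 3, 3) and L = D - A. Computing the eigenvalues of L and sorting gives [0, 2, 2, 2, 2, 2, 5, 5, 5, 5]. The Fiedler value lambda_2 = 2 is strictly positive, so the graph is connected.

2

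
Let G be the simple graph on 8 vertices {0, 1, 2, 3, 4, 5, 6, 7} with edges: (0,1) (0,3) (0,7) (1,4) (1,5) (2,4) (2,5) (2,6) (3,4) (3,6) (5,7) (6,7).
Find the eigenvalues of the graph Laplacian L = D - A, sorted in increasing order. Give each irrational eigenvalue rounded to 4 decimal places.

[0, 2, 2, 2, 4, 4, 4, 6]

Each diagonal entry of L is the vertex degree and each off-diagonal entry is -1 where an edge is present, 0 otherwise; in the order [0, 1, 2, 3, 4, 5, 6, 7] the diagonal is [3, 3, 3, 3, 3, 3, 3, 3]. Diagonalising L (or applying a numerical eigensolver to the 8x8 matrix) gives the spectrum above. By the matrix-tree theorem the graph has (1/8) * product of the nonzero eigenvalues = 384 spanning trees. There is one zero in the spectrum, matching the 1 component.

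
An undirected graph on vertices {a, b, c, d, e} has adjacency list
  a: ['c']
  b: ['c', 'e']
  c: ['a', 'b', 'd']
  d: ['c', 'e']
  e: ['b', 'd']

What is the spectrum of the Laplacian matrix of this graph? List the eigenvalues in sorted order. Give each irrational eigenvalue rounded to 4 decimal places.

[0, 0.8299, 2, 2.6889, 4.4812]

Reading degrees in the order [a, b, c, d, e] gives [1, 2, 3, 2, 2]; set D = diag(1, 2, 3, 2, 2) and form L = D - A. Since every row of L sums to 0, the all-ones vector is in the kernel and 0 is an eigenvalue. The eigenvalues sum to 10, which equals trace(L) = 2|E|.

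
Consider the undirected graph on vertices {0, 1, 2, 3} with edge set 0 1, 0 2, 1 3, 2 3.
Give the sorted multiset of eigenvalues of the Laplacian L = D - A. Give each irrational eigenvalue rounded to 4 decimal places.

[0, 2, 2, 4]

With the vertex order [0, 1, 2, 3], the degrees are [2, 2, 2, 2], giving D = diag(2, 2, 2, 2) and L = D - A. Diagonalising L (or applying a numerical eigensolver to the 4x4 matrix) gives the spectrum above. By the matrix-tree theorem the graph has (1/4) * product of the nonzero eigenvalues = 4 spanning trees.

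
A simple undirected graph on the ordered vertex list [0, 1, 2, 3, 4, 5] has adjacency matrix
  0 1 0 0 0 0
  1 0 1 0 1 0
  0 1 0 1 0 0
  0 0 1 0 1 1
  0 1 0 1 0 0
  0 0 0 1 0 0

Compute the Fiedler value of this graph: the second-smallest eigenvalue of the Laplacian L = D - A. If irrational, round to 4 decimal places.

0.5858

With the vertex order [0, 1, 2, 3, 4, 5], the degrees are [1, 3, 2, 3, 2, 1], giving D = diag(1, 3, 2, 3, 2, 1) and L = D - A. The sorted Laplacian eigenvalues are [0, 0.5858, 1.2679, 2, 3.4142, 4.7321]; the algebraic connectivity is the second entry, 0.5858. The largest eigenvalue, 4.7321, is at most the vertex count 6.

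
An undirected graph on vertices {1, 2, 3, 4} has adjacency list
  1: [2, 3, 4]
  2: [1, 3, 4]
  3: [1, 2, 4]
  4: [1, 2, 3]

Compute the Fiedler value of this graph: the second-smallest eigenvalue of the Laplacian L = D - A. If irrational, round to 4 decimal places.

4

With the vertex order [1, 2, 3, 4], the degrees are [3, 3, 3, 3], giving D = diag(3, 3, 3, 3) and L = D - A. The sorted Laplacian eigenvalues are [0, 4, 4, 4]; the algebraic connectivity is the second entry, 4. By the matrix-tree theorem the graph has (1/4) * product of the nonzero eigenvalues = 16 spanning trees. The eigenvalues sum to 12, which equals trace(L) = 2|E|.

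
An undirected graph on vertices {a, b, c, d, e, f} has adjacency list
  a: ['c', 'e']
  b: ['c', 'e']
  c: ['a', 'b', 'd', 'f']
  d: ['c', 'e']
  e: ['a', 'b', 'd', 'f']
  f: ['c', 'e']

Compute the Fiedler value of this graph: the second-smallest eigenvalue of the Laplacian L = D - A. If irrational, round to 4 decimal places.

2

Reading degrees in the order [a, b, c, d, e, f] gives [2, 2, 4, 2, 4, 2]; set D = diag(2, 2, 4, 2, 4, 2) and form L = D - A. The sorted Laplacian eigenvalues are [0, 2, 2, 2, 4, 6]; the algebraic connectivity is the second entry, 2.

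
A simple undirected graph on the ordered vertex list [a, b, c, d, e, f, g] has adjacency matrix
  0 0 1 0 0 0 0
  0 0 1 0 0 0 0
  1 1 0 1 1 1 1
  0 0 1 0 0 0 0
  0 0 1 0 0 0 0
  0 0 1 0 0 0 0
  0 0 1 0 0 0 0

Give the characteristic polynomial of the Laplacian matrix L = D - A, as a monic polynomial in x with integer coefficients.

Each diagonal entry of L is the vertex degree and each off-diagonal entry is -1 where an edge is present, 0 otherwise; in the order [a, b, c, d, e, f, g] the diagonal is [1, 1, 6, 1, 1, 1, 1]. The eigenvalues of L are [0, 1, 1, 1, 1, 1, 7]; the characteristic polynomial is the product of (x - lambda_i), which multiplies out to x^7 - 12x^6 + 45x^5 - 80x^4 + 75x^3 - 36x^2 + 7x. The coefficient of x^6 equals -trace(L) = -12, matching the sum of degrees. The eigenvalues sum to 12, which equals trace(L) = 2|E|.

x^7 - 12x^6 + 45x^5 - 80x^4 + 75x^3 - 36x^2 + 7x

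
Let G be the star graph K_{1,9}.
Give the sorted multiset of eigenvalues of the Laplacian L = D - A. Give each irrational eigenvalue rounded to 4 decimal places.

The graph has 10 vertices and degree multiset [9, 1, 1, 1, 1, 1, 1, 1, 1, 1]; D is the diagonal matrix of degrees and L = D - A. L is symmetric positive semidefinite, so every eigenvalue is real and nonnegative. The single zero eigenvalue shows the graph is connected. There is one zero in the spectrum, matching the 1 component.

[0, 1, 1, 1, 1, 1, 1, 1, 1, 10]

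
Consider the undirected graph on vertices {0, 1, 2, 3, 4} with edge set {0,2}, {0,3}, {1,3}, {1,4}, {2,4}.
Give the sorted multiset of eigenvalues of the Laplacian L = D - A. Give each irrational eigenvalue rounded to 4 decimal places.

[0, 1.3820, 1.3820, 3.6180, 3.6180]

Reading degrees in the order [0, 1, 2, 3, 4] gives [2, 2, 2, 2, 2]; set D = diag(2, 2, 2, 2, 2) and form L = D - A. The multiplicity of 0 as a Laplacian eigenvalue equals the number of connected components. The single zero eigenvalue shows the graph is connected. By the matrix-tree theorem the graph has (1/5) * product of the nonzero eigenvalues = 5 spanning trees. The largest eigenvalue, 3.6180, is at most the vertex count 5.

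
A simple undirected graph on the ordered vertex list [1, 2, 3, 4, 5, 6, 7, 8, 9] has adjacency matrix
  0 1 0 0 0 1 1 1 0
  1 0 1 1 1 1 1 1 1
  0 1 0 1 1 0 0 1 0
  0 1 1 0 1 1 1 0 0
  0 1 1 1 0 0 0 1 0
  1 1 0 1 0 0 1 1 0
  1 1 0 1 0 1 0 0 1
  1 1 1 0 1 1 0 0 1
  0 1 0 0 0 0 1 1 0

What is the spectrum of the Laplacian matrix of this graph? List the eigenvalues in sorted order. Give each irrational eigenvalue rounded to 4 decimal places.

[0, 2.5063, 3.1256, 4.4263, 5, 5.6959, 6.6534, 7.5925, 9]

With the vertex order [1, 2, 3, 4, 5, 6, 7, 8, 9], the degrees are [4, 8, 4, 5, 4, 5, 5, 6, 3], giving D = diag(4, 8, 4, 5, 4, 5, 5, 6, 3) and L = D - A. Diagonalising L (or applying a numerical eigensolver to the 9x9 matrix) gives the spectrum above. By the matrix-tree theorem the graph has (1/9) * product of the nonzero eigenvalues = 49885 spanning trees.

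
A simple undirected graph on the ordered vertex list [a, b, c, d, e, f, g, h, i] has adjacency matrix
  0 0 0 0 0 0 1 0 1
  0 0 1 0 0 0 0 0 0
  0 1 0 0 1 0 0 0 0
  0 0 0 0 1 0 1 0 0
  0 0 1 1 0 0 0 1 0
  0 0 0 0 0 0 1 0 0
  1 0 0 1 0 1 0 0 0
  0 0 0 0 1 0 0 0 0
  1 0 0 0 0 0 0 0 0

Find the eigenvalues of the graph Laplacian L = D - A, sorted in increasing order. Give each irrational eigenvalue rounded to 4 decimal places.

[0, 0.1729, 0.5587, 0.6617, 1.4331, 2.2091, 2.4851, 3.9563, 4.5231]

Reading degrees in the order [a, b, c, d, e, f, g, h, i] gives [2, 1, 2, 2, 3, 1, 3, 1, 1]; set D = diag(2, 1, 2, 2, 3, 1, 3, 1, 1) and form L = D - A. Since every row of L sums to 0, the all-ones vector is in the kernel and 0 is an eigenvalue. The single zero eigenvalue shows the graph is connected. The eigenvalues sum to 16, which equals trace(L) = 2|E|. By the matrix-tree theorem the graph has (1/9) * product of the nonzero eigenvalues = 1 spanning tree.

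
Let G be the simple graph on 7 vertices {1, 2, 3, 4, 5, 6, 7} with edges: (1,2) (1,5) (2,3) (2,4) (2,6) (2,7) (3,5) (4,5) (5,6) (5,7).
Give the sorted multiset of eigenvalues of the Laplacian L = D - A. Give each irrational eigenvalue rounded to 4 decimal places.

Each diagonal entry of L is the vertex degree and each off-diagonal entry is -1 where an edge is present, 0 otherwise; in the order [1, 2, 3, 4, 5, 6, 7] the diagonal is [2, 5, 2, 2, 5, 2, 2]. L is symmetric positive semidefinite, so every eigenvalue is real and nonnegative. The single zero eigenvalue shows the graph is connected. The eigenvalues sum to 20, which equals trace(L) = 2|E|.

[0, 2, 2, 2, 2, 5, 7]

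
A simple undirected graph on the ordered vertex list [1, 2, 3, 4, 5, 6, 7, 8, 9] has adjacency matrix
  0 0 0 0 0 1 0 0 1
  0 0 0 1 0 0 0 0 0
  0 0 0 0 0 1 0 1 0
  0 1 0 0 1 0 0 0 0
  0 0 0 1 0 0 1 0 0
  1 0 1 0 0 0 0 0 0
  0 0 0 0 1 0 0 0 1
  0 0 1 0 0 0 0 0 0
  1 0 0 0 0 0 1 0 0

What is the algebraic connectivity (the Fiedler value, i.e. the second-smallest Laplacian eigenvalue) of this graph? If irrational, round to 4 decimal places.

With the vertex order [1, 2, 3, 4, 5, 6, 7, 8, 9], the degrees are [2, 1, 2, 2, 2, 2, 2, 1, 2], giving D = diag(2, 1, 2, 2, 2, 2, 2, 1, 2) and L = D - A. The smallest Laplacian eigenvalue is always 0. The next one, lambda_2 = 0.1206, measures how hard the graph is to disconnect: larger values mean better connectivity. There is one zero in the spectrum, matching the 1 component.

0.1206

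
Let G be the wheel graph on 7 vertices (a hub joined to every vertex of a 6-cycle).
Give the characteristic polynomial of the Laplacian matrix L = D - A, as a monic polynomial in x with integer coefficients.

x^7 - 24x^6 + 231x^5 - 1140x^4 + 3036x^3 - 4128x^2 + 2240x

The graph has 7 vertices and degree multiset [6, 3, 3, 3, 3, 3, 3]; D is the diagonal matrix of degrees and L = D - A. The eigenvalues of L are [0, 2, 2, 4, 4, 5, 7]; the characteristic polynomial is the product of (x - lambda_i), which multiplies out to x^7 - 24x^6 + 231x^5 - 1140x^4 + 3036x^3 - 4128x^2 + 2240x. Since p(0) = det(-L) = 0, x divides p(x). The largest eigenvalue, 7, is at most the vertex count 7.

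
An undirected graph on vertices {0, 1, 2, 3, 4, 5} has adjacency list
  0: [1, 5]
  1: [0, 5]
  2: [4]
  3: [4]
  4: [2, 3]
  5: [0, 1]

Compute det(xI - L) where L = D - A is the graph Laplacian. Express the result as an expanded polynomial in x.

Each diagonal entry of L is the vertex degree and each off-diagonal entry is -1 where an edge is present, 0 otherwise; in the order [0, 1, 2, 3, 4, 5] the diagonal is [2, 2, 1, 1, 2, 2]. L has integer entries, so p(x) = det(xI - L) has integer coefficients. Expanding the determinant yields x^6 - 10x^5 + 36x^4 - 54x^3 + 27x^2. Since p(0) = det(-L) = 0, x divides p(x). The eigenvalues sum to 10, which equals trace(L) = 2|E|.

x^6 - 10x^5 + 36x^4 - 54x^3 + 27x^2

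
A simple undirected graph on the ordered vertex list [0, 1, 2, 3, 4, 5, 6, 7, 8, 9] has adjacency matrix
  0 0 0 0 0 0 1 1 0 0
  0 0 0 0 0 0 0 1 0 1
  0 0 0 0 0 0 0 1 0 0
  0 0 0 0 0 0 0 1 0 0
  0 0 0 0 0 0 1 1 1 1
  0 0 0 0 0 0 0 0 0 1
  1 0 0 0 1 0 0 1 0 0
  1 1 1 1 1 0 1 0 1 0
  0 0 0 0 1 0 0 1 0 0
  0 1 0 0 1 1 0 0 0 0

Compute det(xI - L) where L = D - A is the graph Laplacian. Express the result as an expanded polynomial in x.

With the vertex order [0, 1, 2, 3, 4, 5, 6, 7, 8, 9], the degrees are [2, 2, 1, 1, 4, 1, 3, 7, 2, 3], giving D = diag(2, 2, 1, 1, 4, 1, 3, 7, 2, 3) and L = D - A. Computing det(xI - L) by cofactor expansion (or equivalently via sum-over-permutations) gives x^10 - 26x^9 + 276x^8 - 1572x^7 + 5300x^6 - 10984x^5 + 14019x^4 - 10640x^3 + 4356x^2 - 730x. Since p(0) = det(-L) = 0, x divides p(x). The largest eigenvalue, 8.0659, is at most the vertex count 10.

x^10 - 26x^9 + 276x^8 - 1572x^7 + 5300x^6 - 10984x^5 + 14019x^4 - 10640x^3 + 4356x^2 - 730x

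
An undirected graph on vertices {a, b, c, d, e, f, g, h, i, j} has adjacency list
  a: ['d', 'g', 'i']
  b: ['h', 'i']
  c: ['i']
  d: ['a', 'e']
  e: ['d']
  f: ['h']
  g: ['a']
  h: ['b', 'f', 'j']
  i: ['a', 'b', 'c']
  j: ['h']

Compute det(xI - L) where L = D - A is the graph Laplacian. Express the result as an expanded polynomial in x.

x^10 - 18x^9 + 133x^8 - 524x^7 + 1200x^6 - 1638x^5 + 1316x^4 - 590x^3 + 130x^2 - 10x

With the vertex order [a, b, c, d, e, f, g, h, i, j], the degrees are [3, 2, 1, 2, 1, 1, 1, 3, 3, 1], giving D = diag(3, 2, 1, 2, 1, 1, 1, 3, 3, 1) and L = D - A. L has integer entries, so p(x) = det(xI - L) has integer coefficients. Expanding the determinant yields x^10 - 18x^9 + 133x^8 - 524x^7 + 1200x^6 - 1638x^5 + 1316x^4 - 590x^3 + 130x^2 - 10x. The constant term is 0 because L is singular (the all-ones vector lies in its kernel). The eigenvalues sum to 18, which equals trace(L) = 2|E|. By the matrix-tree theorem the graph has (1/10) * product of the nonzero eigenvalues = 1 spanning tree.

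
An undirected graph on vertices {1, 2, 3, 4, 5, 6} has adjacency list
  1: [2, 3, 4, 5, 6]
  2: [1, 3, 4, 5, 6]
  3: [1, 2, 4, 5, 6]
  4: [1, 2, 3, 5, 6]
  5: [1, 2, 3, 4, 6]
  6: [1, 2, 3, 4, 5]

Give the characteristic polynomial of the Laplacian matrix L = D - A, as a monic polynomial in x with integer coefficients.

x^6 - 30x^5 + 360x^4 - 2160x^3 + 6480x^2 - 7776x

With the vertex order [1, 2, 3, 4, 5, 6], the degrees are [5, 5, 5, 5, 5, 5], giving D = diag(5, 5, 5, 5, 5, 5) and L = D - A. The eigenvalues of L are [0, 6, 6, 6, 6, 6]; the characteristic polynomial is the product of (x - lambda_i), which multiplies out to x^6 - 30x^5 + 360x^4 - 2160x^3 + 6480x^2 - 7776x. The constant term is 0 because L is singular (the all-ones vector lies in its kernel).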